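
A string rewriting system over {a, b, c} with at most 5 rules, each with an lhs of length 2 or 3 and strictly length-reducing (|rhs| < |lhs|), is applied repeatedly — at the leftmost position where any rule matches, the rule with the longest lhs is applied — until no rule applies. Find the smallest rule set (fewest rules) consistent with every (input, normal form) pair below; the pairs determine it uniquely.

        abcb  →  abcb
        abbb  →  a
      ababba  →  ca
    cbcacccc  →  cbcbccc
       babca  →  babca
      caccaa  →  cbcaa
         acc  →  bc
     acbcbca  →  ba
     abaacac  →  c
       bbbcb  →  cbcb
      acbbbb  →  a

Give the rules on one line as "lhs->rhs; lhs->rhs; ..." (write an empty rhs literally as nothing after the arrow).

aba->; ac->b; acb->a; bb->c

  | abcb
  | abbb => acb => a
  | ababba => bba => ca
  | cbcacccc => cbcbccc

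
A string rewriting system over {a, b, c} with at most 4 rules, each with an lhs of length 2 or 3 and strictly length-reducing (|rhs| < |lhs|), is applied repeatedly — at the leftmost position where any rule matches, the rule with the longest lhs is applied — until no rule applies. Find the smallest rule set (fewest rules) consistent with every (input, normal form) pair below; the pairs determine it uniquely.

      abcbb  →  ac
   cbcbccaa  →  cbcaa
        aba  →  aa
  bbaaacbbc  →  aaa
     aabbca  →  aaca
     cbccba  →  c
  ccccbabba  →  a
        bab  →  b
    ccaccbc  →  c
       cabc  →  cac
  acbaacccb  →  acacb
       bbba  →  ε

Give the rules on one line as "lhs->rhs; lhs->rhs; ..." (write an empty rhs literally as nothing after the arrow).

ab->a; ba->; bb->; cc->b

  | abcbb => acbb => ac
  | cbcbccaa => cbcbbaa => cbcaa
  | aba => aa
  | bbaaacbbc => aaacbbc => aaacc => aaab => aaa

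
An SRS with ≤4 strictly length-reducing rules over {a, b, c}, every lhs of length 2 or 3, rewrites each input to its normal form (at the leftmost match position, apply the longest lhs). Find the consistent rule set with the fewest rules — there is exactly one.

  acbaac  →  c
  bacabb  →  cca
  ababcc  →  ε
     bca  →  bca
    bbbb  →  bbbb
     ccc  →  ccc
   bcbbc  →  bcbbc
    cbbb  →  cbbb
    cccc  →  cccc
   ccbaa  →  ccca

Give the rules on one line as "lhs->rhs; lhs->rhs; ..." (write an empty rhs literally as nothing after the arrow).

  | acbaac => baac => cac => c
  | bacabb => ccabb => ccab => cca
  | ababcc => aabcc => aacc => ac => ε
  | bca

ab->a; ac->; ba->c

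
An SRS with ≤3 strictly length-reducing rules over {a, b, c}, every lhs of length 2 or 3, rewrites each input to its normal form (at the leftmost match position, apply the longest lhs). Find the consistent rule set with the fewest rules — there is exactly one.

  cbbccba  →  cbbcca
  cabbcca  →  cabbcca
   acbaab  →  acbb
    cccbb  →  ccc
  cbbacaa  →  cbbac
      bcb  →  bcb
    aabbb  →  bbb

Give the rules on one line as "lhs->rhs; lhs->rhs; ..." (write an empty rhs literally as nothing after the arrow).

aa->; ccb->cc

  | cbbccba => cbbcca
  | cabbcca
  | acbaab => acbb
  | cccbb => cccb => ccc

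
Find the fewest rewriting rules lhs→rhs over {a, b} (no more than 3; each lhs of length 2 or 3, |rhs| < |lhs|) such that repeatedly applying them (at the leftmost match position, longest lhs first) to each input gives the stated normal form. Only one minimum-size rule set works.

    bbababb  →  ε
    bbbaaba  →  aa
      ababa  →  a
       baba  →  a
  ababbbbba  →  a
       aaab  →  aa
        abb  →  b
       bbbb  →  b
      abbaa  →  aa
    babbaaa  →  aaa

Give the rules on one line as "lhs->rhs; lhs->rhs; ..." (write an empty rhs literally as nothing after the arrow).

ab->; ba->a; bb->a

  | bbababb => aababb => aabb => ab => ε
  | bbbaaba => abaaba => aaba => aa
  | ababa => aba => a
  | baba => aba => a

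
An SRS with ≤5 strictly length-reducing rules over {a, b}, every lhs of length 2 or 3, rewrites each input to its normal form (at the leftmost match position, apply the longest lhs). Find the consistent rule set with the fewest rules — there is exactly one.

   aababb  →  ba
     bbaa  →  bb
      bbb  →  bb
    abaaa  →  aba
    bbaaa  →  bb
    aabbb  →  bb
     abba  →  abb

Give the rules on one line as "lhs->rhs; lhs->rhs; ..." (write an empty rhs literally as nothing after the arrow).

  | aababb => babb => bab => ba
  | bbaa => bba => bb
  | bbb => bb
  | abaaa => aba

aa->; bab->ba; bba->bb; bbb->bb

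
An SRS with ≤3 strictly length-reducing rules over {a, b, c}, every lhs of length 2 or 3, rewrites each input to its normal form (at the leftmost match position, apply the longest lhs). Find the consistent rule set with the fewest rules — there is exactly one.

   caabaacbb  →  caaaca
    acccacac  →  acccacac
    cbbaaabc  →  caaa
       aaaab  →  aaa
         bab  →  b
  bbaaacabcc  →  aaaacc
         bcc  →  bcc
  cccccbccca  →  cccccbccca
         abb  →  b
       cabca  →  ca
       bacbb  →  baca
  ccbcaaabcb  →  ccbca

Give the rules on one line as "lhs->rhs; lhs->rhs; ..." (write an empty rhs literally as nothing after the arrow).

ab->; abc->; bb->a

  | caabaacbb => caaacbb => caaaca
  | acccacac
  | cbbaaabc => caaaabc => caaa
  | aaaab => aaa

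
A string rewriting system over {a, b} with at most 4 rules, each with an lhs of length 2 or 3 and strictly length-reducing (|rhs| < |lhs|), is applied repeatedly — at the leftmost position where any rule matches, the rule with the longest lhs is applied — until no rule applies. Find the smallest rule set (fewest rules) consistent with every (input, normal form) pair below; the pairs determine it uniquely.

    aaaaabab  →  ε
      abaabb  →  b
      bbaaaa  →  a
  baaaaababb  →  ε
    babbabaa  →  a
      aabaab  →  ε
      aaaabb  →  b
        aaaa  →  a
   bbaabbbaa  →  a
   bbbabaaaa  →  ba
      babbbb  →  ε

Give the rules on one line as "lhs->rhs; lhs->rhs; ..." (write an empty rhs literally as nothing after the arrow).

aa->a; ab->; bb->

  | aaaaabab => aaaabab => aaabab => aabab => abab => ab => ε
  | abaabb => aabb => abb => b
  | bbaaaa => aaaa => aaa => aa => a
  | baaaaababb => baaaababb => baaababb => baababb => bababb => babb => bb => ε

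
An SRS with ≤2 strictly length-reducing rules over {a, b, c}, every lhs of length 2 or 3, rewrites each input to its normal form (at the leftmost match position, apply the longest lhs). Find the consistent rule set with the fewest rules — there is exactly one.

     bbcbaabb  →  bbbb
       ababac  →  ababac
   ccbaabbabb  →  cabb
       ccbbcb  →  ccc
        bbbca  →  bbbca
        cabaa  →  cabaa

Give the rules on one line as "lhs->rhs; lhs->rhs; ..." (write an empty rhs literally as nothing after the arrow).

caa->; cb->c

  | bbcbaabb => bbcaabb => bbbb
  | ababac
  | ccbaabbabb => ccaabbabb => cbbabb => cbabb => cabb
  | ccbbcb => ccbcb => cccb => ccc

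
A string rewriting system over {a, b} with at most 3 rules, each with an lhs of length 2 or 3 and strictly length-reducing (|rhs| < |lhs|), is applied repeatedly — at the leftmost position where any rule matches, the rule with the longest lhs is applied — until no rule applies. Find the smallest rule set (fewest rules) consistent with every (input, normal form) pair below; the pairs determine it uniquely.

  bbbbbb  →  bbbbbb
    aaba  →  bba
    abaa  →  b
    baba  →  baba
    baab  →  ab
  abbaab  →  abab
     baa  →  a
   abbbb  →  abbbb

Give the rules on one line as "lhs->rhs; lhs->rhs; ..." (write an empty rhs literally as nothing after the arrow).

aa->b; baa->a

  | bbbbbb
  | aaba => bba
  | abaa => aa => b
  | baba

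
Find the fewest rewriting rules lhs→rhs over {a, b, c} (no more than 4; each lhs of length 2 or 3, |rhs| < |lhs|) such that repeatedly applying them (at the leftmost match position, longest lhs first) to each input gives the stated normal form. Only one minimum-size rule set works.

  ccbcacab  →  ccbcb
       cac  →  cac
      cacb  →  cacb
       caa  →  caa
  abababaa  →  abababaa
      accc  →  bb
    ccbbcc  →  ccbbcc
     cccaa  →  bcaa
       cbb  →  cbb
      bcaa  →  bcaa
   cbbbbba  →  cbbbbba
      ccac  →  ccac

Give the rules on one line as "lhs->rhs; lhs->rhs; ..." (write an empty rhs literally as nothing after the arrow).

  | ccbcacab => ccbcb
  | cac
  | cacb
  | caa

abc->bb; aca->; ccc->bc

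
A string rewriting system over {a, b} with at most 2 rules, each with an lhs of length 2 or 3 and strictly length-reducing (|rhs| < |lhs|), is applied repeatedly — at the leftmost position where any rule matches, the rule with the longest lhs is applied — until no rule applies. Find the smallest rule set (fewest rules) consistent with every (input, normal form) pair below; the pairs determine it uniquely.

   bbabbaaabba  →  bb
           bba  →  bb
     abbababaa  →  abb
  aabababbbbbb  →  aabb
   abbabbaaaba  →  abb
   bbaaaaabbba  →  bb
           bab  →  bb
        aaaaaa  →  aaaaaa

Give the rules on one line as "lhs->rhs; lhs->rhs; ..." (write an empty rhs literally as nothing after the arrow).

  | bbabbaaabba => bbbbaaabba => bbbaaabba => bbaaabba => bbaabba => bbabba => bbbba => bbba => bba => bb
  | bba => bb
  | abbababaa => abbbabaa => abbabaa => abbbaa => abbaa => abba => abb
  | aabababbbbbb => aabbabbbbbb => aabbbbbbbb => aabbbbbbb => aabbbbbb => aabbbbb => aabbbb => aabbb => aabb

ba->b; bbb->bb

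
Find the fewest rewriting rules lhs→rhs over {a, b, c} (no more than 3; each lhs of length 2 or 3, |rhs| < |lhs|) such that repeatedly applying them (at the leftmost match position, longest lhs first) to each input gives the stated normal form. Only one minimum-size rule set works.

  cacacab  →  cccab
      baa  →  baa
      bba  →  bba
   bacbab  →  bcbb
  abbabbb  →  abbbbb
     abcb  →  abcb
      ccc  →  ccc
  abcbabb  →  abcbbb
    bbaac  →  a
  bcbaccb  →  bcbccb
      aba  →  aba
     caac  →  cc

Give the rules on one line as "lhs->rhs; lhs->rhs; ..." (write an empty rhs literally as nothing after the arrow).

  | cacacab => ccacab => cccab
  | baa
  | bba
  | bacbab => bcbab => bcbb

ac->c; bab->bb; bbc->a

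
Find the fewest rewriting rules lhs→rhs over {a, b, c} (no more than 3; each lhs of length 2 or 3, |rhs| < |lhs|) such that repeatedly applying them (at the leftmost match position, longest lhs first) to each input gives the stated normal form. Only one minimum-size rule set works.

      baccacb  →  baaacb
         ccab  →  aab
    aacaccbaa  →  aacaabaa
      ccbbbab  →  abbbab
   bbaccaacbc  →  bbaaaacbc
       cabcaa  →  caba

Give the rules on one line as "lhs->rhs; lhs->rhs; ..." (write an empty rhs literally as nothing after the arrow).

  | baccacb => baaacb
  | ccab => aab
  | aacaccbaa => aacaabaa
  | ccbbbab => abbbab

bca->b; cc->a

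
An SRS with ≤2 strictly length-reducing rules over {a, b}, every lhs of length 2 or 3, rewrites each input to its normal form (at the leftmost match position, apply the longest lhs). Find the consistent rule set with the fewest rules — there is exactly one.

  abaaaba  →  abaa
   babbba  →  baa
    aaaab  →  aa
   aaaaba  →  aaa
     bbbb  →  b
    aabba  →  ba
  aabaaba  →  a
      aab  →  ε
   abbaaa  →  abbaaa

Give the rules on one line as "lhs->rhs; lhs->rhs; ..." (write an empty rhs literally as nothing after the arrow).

aab->; bbb->

  | abaaaba => abaa
  | babbba => baa
  | aaaab => aa
  | aaaaba => aaa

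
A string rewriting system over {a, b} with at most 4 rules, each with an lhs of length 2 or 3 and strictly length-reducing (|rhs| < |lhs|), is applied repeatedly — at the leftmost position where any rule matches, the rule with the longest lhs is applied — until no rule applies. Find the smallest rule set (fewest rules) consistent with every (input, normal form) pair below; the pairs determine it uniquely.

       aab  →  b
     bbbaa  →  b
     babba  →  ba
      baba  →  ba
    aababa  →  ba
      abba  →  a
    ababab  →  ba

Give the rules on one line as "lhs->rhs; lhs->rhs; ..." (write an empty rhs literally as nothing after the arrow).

  | aab => b
  | bbbaa => bba => b
  | babba => baba => baa => ba
  | baba => baa => ba

aa->a; aab->b; ab->a; bba->b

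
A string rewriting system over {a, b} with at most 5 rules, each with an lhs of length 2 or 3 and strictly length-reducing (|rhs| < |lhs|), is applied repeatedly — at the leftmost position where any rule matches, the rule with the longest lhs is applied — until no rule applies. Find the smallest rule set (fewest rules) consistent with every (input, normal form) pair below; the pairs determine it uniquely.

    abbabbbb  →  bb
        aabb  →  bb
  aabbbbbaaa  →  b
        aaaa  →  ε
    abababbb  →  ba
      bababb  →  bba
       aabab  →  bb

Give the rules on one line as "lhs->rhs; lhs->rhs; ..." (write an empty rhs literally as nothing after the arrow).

aa->; ab->b; abb->a; bbb->ba

  | abbabbbb => aabbbb => bbbb => bab => bb
  | aabb => bb
  | aabbbbbaaa => bbbbbaaa => babbaaa => baaaa => baa => b
  | aaaa => aa => ε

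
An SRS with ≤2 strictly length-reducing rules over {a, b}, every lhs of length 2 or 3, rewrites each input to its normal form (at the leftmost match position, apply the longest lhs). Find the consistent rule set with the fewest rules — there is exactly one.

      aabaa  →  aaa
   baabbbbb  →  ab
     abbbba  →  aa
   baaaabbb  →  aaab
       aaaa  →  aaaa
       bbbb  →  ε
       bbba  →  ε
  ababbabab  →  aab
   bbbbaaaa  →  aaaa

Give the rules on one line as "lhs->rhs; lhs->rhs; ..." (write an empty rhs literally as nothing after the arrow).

ba->; bb->

  | aabaa => aaa
  | baabbbbb => abbbbb => abbb => ab
  | abbbba => abba => aa
  | baaaabbb => aaabbb => aaab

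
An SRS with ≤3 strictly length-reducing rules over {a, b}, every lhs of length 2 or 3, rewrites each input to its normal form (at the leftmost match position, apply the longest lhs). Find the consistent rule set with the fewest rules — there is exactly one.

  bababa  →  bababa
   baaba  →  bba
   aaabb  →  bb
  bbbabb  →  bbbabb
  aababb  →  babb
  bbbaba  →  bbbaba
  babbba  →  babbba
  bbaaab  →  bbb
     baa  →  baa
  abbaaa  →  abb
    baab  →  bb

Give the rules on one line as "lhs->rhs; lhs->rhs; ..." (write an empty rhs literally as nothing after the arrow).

  | bababa
  | baaba => bba
  | aaabb => bb
  | bbbabb

aaa->; aab->b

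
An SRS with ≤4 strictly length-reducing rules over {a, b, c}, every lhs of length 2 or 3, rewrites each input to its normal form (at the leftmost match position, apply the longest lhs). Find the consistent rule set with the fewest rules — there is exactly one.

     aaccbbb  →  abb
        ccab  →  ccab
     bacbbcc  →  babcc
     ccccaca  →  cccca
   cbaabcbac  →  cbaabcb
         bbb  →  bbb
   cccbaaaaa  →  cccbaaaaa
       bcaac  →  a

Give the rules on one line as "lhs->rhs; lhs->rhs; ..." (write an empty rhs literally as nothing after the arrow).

ac->; acb->a; bca->a

  | aaccbbb => acbbb => abb
  | ccab
  | bacbbcc => babcc
  | ccccaca => cccca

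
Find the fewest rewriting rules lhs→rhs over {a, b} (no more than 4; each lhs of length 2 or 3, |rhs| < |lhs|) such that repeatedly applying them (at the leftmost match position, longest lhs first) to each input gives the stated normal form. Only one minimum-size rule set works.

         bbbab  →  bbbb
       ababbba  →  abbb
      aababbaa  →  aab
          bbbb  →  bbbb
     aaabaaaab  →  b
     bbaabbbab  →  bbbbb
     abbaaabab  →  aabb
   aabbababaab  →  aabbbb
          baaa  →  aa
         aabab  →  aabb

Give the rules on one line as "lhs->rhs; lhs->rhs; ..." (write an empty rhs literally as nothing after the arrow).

  | bbbab => bbbb
  | ababbba => abbbba => abbb
  | aababbaa => aabbbaa => aabba => aab
  | bbbb

aaa->; ba->; bab->bb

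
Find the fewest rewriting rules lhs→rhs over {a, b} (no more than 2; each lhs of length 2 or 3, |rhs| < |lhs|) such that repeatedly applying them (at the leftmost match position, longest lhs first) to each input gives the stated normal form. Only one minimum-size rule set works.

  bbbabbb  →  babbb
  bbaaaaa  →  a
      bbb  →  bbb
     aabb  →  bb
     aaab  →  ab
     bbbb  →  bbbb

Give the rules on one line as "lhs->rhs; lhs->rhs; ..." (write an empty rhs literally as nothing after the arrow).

  | bbbabbb => babbb
  | bbaaaaa => aaaaa => aaa => a
  | bbb
  | aabb => bb

aa->; bba->a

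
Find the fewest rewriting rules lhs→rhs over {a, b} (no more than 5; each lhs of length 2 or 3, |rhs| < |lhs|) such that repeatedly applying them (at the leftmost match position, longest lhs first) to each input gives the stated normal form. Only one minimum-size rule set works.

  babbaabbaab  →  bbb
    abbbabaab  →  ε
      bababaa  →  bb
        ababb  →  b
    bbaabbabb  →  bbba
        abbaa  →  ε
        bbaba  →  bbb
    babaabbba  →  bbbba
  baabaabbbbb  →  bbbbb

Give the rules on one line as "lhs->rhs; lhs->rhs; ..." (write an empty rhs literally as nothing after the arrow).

aa->b; aaa->; aab->; ab->a

  | babbaabbaab => babaabbaab => baaabbaab => bbbaab => bbb
  | abbbabaab => abbabaab => ababaab => aabaab => aab => ε
  | bababaa => baabaa => baa => bb
  | ababb => aabb => b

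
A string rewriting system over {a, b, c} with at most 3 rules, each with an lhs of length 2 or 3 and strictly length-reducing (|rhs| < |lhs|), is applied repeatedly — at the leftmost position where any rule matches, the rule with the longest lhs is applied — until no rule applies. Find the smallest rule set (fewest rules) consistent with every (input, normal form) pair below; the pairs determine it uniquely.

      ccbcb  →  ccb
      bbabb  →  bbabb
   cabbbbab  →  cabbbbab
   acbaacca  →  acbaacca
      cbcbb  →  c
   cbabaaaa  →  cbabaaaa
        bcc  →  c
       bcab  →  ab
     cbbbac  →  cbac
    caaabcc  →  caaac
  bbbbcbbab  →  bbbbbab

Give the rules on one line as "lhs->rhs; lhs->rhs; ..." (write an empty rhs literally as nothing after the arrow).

bc->; cbb->c

  | ccbcb => ccb
  | bbabb
  | cabbbbab
  | acbaacca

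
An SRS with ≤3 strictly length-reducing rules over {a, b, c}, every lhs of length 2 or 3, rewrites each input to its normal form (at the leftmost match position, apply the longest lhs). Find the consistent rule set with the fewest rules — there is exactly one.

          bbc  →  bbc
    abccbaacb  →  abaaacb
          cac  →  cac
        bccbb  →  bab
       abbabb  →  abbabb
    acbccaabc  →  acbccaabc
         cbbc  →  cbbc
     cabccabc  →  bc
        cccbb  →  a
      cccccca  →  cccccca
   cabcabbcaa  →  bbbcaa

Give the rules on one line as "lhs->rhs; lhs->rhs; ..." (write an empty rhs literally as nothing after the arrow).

  | bbc
  | abccbaacb => abaaacb
  | cac
  | bccbb => bab

aca->b; cab->a; ccb->a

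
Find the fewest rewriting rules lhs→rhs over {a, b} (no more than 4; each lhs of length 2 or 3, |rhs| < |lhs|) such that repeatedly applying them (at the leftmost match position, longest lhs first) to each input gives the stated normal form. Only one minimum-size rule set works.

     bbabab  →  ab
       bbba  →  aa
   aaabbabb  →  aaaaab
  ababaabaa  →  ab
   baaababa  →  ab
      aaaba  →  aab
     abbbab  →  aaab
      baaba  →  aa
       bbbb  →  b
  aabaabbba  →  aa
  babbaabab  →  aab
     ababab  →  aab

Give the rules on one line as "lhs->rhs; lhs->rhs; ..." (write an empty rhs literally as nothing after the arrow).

aba->b; ba->b; bb->b; bba->aa

  | bbabab => aabab => abb => ab
  | bbba => bba => aa
  | aaabbabb => aaaaabb => aaaaab
  | ababaabaa => bbaabaa => aaabaa => aaba => ab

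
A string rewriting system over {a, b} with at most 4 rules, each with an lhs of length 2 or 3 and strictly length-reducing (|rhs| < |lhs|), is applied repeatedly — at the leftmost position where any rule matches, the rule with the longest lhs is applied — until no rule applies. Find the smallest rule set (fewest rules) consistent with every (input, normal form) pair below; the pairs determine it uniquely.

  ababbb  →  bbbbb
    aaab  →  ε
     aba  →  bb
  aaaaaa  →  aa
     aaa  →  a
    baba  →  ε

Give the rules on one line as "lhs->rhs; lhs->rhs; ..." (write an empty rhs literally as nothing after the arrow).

  | ababbb => bbbbb
  | aaab => ab => ε
  | aba => bb
  | aaaaaa => aaaa => aa

aaa->a; ab->; aba->bb; ba->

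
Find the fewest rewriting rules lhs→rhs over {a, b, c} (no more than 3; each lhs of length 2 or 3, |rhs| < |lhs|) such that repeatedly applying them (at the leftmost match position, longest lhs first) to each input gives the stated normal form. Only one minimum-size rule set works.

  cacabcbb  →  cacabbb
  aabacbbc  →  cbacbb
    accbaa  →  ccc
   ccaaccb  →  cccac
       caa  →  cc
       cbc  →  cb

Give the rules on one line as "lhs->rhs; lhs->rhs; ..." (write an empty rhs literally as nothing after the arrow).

aa->c; bc->b; ccb->ac

  | cacabcbb => cacabbb
  | aabacbbc => cbacbbc => cbacbb
  | accbaa => aacaa => ccaa => ccc
  | ccaaccb => cccccb => cccac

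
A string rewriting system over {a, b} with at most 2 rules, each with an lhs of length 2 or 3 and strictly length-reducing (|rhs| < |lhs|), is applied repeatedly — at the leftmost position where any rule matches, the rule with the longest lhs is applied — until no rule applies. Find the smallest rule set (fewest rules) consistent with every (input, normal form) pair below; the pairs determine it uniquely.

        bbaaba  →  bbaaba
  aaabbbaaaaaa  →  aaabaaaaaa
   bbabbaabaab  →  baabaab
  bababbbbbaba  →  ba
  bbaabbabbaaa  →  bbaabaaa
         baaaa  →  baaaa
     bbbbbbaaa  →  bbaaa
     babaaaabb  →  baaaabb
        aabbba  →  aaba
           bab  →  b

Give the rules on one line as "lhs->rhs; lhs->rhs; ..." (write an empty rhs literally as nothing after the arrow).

  | bbaaba
  | aaabbbaaaaaa => aaabaaaaaa
  | bbabbaabaab => bbbaabaab => baabaab
  | bababbbbbaba => babbbbbaba => bbbbbaba => bbbaba => baba => ba

bab->b; bbb->b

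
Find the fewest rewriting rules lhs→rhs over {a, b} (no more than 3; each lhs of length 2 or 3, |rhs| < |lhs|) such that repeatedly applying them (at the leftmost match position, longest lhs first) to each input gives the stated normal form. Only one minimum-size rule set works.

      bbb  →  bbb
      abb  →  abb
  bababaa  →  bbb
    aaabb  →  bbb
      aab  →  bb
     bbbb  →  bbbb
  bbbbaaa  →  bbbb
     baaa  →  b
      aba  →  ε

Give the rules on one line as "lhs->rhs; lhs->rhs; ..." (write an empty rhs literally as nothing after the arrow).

aa->b; aba->; ba->b

  | bbb
  | abb
  | bababaa => bbabaa => bbbaa => bbba => bbb
  | aaabb => babb => bbb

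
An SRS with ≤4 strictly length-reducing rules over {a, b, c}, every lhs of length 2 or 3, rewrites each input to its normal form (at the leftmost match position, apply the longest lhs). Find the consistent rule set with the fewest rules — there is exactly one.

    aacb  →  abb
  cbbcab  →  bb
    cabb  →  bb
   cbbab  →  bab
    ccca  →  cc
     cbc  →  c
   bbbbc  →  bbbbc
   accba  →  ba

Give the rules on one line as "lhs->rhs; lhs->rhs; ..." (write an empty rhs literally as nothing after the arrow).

ac->b; ca->; cb->

  | aacb => abb
  | cbbcab => bcab => bb
  | cabb => bb
  | cbbab => bab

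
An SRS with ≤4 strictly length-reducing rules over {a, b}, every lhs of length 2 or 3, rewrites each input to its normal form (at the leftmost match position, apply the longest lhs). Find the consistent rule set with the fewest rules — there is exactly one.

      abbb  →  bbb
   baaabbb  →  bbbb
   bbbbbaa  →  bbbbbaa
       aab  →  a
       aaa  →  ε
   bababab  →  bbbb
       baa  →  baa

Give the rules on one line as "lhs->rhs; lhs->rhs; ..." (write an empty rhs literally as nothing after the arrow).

aaa->; aab->a; ab->b

  | abbb => bbb
  | baaabbb => bbbb
  | bbbbbaa
  | aab => a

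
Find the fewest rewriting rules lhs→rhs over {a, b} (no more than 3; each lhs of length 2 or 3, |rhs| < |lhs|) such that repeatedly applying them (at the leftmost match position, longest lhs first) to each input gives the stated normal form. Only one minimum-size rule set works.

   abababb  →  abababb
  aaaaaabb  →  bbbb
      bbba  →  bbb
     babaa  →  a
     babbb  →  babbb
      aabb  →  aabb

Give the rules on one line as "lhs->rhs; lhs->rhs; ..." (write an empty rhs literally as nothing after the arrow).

aaa->bb; baa->a; bba->bb

  | abababb
  | aaaaaabb => bbaaabb => bbaabb => bbabb => bbbb
  | bbba => bbb
  | babaa => baa => a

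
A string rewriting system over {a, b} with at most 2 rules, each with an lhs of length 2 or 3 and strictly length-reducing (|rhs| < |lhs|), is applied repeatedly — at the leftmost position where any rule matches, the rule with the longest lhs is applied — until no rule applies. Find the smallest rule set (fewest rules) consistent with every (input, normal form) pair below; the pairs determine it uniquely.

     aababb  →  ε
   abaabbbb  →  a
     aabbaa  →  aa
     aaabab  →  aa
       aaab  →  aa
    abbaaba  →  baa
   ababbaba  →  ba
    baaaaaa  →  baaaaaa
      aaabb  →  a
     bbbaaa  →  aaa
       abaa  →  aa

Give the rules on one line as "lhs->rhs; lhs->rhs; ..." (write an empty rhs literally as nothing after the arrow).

  | aababb => aabb => ab => ε
  | abaabbbb => aabbbb => abbb => bb => a
  | aabbaa => abaa => aa
  | aaabab => aaab => aa

ab->; bb->a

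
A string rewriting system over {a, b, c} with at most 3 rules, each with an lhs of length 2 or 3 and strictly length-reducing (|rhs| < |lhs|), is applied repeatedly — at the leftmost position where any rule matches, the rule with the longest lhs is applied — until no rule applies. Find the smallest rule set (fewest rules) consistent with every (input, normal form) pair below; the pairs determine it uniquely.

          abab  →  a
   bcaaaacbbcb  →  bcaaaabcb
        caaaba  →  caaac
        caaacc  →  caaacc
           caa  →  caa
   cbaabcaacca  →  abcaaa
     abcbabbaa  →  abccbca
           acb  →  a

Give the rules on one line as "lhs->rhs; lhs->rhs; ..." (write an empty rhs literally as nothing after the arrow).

  | abab => acb => a
  | bcaaaacbbcb => bcaaaabcb
  | caaaba => caaac
  | caaacc

acb->a; ba->c; cca->a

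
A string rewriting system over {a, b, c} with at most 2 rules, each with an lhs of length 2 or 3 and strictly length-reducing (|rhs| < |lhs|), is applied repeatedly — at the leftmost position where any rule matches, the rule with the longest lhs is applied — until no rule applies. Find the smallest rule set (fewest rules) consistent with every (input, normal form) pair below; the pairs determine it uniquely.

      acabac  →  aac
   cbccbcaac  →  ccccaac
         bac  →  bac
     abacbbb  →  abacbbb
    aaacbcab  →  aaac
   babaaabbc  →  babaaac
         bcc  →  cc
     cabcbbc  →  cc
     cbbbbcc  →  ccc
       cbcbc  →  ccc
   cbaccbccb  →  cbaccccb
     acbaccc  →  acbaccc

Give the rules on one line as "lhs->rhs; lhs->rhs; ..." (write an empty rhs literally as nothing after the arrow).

bc->c; cab->

  | acabac => aac
  | cbccbcaac => cccbcaac => ccccaac
  | bac
  | abacbbb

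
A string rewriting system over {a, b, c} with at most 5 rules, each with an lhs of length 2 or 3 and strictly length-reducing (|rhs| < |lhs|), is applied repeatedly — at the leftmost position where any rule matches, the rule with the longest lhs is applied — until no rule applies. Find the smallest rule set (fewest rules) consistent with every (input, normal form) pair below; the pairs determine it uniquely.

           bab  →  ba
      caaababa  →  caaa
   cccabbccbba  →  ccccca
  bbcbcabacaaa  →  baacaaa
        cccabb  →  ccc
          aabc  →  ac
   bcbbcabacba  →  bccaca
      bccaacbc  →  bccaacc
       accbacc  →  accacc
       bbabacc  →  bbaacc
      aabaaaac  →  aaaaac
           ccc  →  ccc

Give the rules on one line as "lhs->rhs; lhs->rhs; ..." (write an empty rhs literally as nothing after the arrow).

ab->; bab->ba; bbc->b; cb->c

  | bab => ba
  | caaababa => caaaba => caaa
  | cccabbccbba => cccbccbba => cccccbba => cccccba => ccccca
  | bbcbcabacaaa => bbcabacaaa => babacaaa => baacaaa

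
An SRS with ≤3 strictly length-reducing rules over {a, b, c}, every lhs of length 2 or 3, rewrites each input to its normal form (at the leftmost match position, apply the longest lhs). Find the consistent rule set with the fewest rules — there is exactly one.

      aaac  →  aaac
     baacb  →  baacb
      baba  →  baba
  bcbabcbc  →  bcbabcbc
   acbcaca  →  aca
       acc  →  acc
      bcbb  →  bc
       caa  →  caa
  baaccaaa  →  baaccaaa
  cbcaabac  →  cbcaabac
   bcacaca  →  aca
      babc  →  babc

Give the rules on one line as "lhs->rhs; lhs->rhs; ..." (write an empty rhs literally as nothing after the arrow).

  | aaac
  | baacb
  | baba
  | bcbabcbc

bb->; cac->b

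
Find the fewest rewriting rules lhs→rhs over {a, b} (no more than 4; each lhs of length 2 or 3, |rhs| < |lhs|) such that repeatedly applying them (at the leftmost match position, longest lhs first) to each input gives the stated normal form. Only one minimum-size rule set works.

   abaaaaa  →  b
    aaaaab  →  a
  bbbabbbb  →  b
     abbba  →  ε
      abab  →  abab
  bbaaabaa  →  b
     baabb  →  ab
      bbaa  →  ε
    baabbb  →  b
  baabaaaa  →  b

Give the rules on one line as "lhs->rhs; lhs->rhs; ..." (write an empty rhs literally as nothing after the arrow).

  | abaaaaa => abaa => abb => aa => b
  | aaaaab => aab => bb => a
  | bbbabbbb => aabbbb => bbbbb => abb => aa => b
  | abbba => aaa => ε

aa->b; aaa->; bb->a; bbb->a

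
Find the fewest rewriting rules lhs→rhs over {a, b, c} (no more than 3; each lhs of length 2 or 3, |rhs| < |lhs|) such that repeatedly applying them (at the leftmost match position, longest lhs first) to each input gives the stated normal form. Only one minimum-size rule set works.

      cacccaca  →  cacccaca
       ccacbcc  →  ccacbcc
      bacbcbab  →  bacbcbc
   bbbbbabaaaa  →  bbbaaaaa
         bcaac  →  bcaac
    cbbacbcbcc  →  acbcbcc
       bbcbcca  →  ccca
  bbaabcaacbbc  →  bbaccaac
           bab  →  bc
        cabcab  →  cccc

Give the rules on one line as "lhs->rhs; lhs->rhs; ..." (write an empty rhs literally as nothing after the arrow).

ab->c; bbc->a; cbb->

  | cacccaca
  | ccacbcc
  | bacbcbab => bacbcbc
  | bbbbbabaaaa => bbbbbcaaaa => bbbaaaaa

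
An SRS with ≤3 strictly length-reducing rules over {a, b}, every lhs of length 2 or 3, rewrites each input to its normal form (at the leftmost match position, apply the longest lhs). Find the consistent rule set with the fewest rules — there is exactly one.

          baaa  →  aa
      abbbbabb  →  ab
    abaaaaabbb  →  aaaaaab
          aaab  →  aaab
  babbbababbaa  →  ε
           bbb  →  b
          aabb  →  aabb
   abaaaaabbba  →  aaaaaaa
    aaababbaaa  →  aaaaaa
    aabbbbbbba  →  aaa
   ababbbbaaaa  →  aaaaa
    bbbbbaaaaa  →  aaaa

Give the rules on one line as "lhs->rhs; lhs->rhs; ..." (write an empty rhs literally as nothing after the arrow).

  | baaa => aa
  | abbbbabb => abbabb => abbb => ab
  | abaaaaabbb => aaaaaabbb => aaaaaab
  | aaab

aba->aa; ba->; bbb->b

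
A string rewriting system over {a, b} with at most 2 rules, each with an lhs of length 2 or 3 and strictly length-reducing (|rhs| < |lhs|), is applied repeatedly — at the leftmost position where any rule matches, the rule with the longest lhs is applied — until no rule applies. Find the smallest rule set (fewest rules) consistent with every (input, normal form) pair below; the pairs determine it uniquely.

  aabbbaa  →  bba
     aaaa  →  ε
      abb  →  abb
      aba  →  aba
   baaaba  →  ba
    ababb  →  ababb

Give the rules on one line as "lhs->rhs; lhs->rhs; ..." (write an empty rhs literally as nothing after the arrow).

aa->; baa->a

  | aabbbaa => bbbaa => bba
  | aaaa => aa => ε
  | abb
  | aba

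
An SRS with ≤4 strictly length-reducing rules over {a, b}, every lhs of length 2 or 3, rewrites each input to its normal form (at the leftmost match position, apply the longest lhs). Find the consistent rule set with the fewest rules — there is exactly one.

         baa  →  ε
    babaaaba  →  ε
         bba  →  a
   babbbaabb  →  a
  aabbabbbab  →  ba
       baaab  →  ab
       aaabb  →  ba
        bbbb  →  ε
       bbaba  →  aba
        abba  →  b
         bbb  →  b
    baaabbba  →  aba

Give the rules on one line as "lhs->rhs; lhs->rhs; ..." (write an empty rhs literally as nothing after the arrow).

  | baa => bb => ε
  | babaaaba => baaaaba => bbaaba => aaba => baa => bb => ε
  | bba => a
  | babbbaabb => babbaabb => babaabb => baaabb => bbabb => abb => a

aa->b; aab->ba; bab->ba; bb->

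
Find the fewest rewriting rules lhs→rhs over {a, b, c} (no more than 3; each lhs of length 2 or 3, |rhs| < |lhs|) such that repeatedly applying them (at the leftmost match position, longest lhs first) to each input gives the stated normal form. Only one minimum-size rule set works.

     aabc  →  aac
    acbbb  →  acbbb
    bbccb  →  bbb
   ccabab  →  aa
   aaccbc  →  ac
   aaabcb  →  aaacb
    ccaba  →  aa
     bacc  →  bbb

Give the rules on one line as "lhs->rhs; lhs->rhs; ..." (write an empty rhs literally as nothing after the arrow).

  | aabc => aac
  | acbbb
  | bbccb => bbb
  | ccabab => abab => aab => aa

ab->a; acc->bb; cc->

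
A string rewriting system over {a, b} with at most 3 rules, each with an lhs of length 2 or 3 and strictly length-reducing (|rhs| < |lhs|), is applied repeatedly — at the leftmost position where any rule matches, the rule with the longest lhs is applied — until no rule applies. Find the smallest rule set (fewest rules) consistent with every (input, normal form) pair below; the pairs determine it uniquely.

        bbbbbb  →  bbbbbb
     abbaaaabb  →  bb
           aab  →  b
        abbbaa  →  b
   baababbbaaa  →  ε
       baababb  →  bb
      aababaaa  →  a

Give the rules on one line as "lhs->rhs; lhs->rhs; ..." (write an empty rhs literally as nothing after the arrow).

  | bbbbbb
  | abbaaaabb => bbaaaabb => baaabb => aabb => abb => bb
  | aab => ab => b
  | abbbaa => bbbaa => bba => b

aa->a; ab->b; ba->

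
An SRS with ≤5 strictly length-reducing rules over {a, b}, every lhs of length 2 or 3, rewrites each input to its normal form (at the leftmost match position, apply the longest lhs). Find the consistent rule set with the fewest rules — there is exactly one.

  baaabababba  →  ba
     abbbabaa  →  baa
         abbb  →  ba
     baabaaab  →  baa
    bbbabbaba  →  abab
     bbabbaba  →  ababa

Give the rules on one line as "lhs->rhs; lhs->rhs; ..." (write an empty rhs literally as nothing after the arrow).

  | baaabababba => babbababba => babbabba => babbba => baaba => bbaa => ba
  | abbbabaa => aababaa => baabaa => bbaaa => baa
  | abbb => aab => ba
  | baabaaab => bbaaaab => baaab => babb => baa

aaa->ab; aab->ba; bb->a; bba->b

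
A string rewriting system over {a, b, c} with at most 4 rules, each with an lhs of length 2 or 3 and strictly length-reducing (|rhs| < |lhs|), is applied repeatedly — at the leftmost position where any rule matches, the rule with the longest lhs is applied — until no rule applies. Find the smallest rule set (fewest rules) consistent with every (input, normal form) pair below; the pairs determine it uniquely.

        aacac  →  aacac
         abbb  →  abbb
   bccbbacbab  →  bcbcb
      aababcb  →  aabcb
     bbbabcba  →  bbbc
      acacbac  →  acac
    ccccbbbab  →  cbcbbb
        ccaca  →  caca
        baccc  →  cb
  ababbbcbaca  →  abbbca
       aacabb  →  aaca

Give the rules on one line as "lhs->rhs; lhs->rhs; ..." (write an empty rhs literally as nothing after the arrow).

ba->; cab->ca; cc->c; ccc->cb

  | aacac
  | abbb
  | bccbbacbab => bcbbacbab => bcbcbab => bcbcb
  | aababcb => aabcb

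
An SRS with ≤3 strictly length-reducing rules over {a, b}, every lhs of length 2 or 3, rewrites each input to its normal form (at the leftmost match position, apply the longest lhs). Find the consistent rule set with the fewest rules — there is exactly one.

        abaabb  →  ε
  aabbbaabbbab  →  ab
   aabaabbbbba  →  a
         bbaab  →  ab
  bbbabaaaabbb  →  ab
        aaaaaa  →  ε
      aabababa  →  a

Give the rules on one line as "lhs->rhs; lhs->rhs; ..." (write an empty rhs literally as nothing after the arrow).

aa->; ba->a; bb->a

  | abaabb => aaabb => abb => aa => ε
  | aabbbaabbbab => bbbaabbbab => abaabbbab => aaabbbab => abbbab => aabab => bab => ab
  | aabaabbbbba => baabbbbba => aabbbbba => bbbbba => abbba => aaba => ba => a
  | bbaab => aaab => ab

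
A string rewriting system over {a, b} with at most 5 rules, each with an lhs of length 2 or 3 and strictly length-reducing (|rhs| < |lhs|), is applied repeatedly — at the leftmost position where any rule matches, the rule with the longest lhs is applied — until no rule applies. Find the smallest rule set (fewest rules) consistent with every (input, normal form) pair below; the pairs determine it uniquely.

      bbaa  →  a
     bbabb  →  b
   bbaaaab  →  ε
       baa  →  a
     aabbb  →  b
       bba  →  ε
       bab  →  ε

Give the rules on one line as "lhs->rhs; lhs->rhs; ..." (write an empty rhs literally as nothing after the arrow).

  | bbaa => baa => a
  | bbabb => babb => b
  | bbaaaab => baaaab => aaab => bab => ε
  | baa => a

aa->b; ba->; bab->; bb->b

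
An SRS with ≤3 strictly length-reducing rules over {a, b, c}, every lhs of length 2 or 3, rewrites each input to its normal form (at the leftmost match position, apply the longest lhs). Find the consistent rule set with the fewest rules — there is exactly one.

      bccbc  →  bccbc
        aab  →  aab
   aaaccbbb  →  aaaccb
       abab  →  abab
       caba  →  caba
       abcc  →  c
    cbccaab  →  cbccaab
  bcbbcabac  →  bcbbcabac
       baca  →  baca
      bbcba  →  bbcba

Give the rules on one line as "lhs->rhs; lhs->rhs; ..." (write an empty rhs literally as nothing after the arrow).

abc->; bbb->b

  | bccbc
  | aab
  | aaaccbbb => aaaccb
  | abab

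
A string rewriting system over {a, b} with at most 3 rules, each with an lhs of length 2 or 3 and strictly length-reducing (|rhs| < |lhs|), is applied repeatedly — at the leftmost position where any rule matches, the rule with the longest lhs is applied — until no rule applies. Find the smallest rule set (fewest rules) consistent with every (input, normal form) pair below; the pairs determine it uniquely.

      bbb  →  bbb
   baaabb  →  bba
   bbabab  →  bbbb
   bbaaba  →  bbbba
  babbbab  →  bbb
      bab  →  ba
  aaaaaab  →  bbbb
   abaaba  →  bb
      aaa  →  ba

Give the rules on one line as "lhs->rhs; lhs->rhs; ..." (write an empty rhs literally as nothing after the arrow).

aa->b; ab->a

  | bbb
  | baaabb => bbabb => bbab => bba
  | bbabab => bbaab => bbbb
  | bbaaba => bbbba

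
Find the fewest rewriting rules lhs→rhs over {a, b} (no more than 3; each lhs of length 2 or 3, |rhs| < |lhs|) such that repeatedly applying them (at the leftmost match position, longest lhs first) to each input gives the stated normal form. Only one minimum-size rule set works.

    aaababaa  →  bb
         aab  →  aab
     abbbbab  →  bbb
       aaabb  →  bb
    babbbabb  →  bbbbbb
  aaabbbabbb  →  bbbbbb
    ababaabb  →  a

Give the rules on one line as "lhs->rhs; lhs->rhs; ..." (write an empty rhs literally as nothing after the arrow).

  | aaababaa => babaa => bbaa => bba => bb
  | aab
  | abbbbab => bbab => bbb
  | aaabb => bb

aaa->; abb->; ba->b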